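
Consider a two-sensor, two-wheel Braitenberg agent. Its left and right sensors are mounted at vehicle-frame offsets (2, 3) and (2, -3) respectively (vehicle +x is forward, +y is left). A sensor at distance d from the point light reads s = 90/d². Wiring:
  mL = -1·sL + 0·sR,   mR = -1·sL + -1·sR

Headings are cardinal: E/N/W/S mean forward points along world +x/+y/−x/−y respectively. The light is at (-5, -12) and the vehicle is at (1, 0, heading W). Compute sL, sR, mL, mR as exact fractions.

left sensor world pos  = (-1, -3); dL² = 97
right sensor world pos = (-1, 3); dR² = 241
sL = 90/97 = 90/97
sR = 90/241 = 90/241
mL = -1·sL + 0·sR = -90/97
mR = -1·sL + -1·sR = -30420/23377

90/97 90/241 -90/97 -30420/23377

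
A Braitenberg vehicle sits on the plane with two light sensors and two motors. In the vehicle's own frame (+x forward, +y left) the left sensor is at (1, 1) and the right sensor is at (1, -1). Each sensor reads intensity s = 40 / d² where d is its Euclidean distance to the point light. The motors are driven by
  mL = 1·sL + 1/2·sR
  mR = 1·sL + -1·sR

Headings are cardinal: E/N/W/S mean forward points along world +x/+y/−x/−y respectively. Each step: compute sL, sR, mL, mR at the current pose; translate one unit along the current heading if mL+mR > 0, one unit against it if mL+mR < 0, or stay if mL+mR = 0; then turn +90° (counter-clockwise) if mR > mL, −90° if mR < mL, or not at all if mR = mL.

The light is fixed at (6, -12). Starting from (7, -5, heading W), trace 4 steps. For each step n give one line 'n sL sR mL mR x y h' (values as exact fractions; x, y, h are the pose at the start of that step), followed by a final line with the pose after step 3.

n=0: pose=(7,-5,W); sL=10/9, sR=5/8; mL=205/144, mR=35/72; mL+mR=275/144 → advance +1; mR−mL=-15/16 → turn -1·90°
n=1: pose=(6,-5,N); sL=8/13, sR=8/13; mL=12/13, mR=0; mL+mR=12/13 → advance +1; mR−mL=-12/13 → turn -1·90°
n=2: pose=(6,-4,E); sL=20/41, sR=4/5; mL=182/205, mR=-64/205; mL+mR=118/205 → advance +1; mR−mL=-6/5 → turn -1·90°
n=3: pose=(7,-4,S); sL=40/53, sR=40/49; mL=3020/2597, mR=-160/2597; mL+mR=2860/2597 → advance +1; mR−mL=-60/49 → turn -1·90°

0 10/9 5/8 205/144 35/72 7 -5 W
1 8/13 8/13 12/13 0 6 -5 N
2 20/41 4/5 182/205 -64/205 6 -4 E
3 40/53 40/49 3020/2597 -160/2597 7 -4 S
final 7 -5 W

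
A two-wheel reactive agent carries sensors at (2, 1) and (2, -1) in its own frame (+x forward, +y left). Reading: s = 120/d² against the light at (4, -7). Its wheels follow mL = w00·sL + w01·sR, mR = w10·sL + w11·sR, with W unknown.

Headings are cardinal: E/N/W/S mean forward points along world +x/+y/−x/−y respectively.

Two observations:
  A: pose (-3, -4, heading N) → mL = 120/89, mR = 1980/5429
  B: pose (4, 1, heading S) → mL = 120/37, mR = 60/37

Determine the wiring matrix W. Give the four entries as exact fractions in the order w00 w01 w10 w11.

1 0 1 -1/2

obs A: pose=(-3,-4,N) → sL=120/89, sR=120/61, mL=120/89, mR=1980/5429
obs B: pose=(4,1,S) → sL=120/37, sR=120/37, mL=120/37, mR=60/37
sensor matrix S = [[120/89, 120/61], [120/37, 120/37]]; det S = -403200/200873
solve [mL_A; mL_B] = S·[w00; w01] and [mR_A; mR_B] = S·[w10; w11]:
  w00 = 1, w01 = 0, w10 = 1, w11 = -1/2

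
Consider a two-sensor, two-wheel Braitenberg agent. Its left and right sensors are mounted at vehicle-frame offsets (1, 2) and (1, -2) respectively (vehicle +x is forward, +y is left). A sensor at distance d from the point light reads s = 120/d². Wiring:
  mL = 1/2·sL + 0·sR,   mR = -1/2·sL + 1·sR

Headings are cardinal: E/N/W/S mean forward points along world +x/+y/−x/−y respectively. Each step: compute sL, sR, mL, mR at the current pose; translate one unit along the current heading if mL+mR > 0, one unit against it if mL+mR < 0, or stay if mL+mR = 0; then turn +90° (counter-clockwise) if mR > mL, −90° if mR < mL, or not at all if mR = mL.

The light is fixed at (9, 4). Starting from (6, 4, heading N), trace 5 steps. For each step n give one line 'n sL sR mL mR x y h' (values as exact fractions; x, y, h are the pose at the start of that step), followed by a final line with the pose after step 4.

0 60/13 60 30/13 750/13 6 4 N
1 120/17 24/5 60/17 108/85 6 5 W
2 3 15 3/2 27/2 5 5 N
3 24/5 120/41 12/5 108/205 5 6 W
4 60/29 20/3 30/29 490/87 4 6 N
final 4 7 W

n=0: pose=(6,4,N); sL=60/13, sR=60; mL=30/13, mR=750/13; mL+mR=60 → advance +1; mR−mL=720/13 → turn +1·90°
n=1: pose=(6,5,W); sL=120/17, sR=24/5; mL=60/17, mR=108/85; mL+mR=24/5 → advance +1; mR−mL=-192/85 → turn -1·90°
n=2: pose=(5,5,N); sL=3, sR=15; mL=3/2, mR=27/2; mL+mR=15 → advance +1; mR−mL=12 → turn +1·90°
n=3: pose=(5,6,W); sL=24/5, sR=120/41; mL=12/5, mR=108/205; mL+mR=120/41 → advance +1; mR−mL=-384/205 → turn -1·90°
n=4: pose=(4,6,N); sL=60/29, sR=20/3; mL=30/29, mR=490/87; mL+mR=20/3 → advance +1; mR−mL=400/87 → turn +1·90°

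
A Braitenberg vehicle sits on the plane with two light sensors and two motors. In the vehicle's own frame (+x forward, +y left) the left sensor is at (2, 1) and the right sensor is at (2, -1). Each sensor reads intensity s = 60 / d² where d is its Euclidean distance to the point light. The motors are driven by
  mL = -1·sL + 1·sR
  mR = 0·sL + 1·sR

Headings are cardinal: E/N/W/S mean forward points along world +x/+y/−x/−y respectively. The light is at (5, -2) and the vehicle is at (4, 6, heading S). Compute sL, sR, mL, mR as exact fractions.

5/3 3/2 -1/6 3/2

left sensor world pos  = (5, 4); dL² = 36
right sensor world pos = (3, 4); dR² = 40
sL = 60/36 = 5/3
sR = 60/40 = 3/2
mL = -1·sL + 1·sR = -1/6
mR = 0·sL + 1·sR = 3/2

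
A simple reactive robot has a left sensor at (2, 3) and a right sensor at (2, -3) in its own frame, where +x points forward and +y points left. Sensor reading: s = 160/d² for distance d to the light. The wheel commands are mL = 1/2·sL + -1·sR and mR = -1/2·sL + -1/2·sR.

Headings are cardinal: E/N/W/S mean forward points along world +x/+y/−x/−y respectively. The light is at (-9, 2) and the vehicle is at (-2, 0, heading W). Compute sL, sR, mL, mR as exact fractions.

left sensor world pos  = (-4, -3); dL² = 50
right sensor world pos = (-4, 3); dR² = 26
sL = 160/50 = 16/5
sR = 160/26 = 80/13
mL = 1/2·sL + -1·sR = -296/65
mR = -1/2·sL + -1/2·sR = -304/65

16/5 80/13 -296/65 -304/65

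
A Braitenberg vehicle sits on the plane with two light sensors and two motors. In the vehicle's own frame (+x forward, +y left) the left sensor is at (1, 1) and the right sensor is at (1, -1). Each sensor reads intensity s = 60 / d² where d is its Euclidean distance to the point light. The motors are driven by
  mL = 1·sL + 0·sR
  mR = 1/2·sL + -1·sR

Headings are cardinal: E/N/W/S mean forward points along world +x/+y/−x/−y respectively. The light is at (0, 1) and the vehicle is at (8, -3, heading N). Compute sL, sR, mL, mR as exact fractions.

left sensor world pos  = (7, -2); dL² = 58
right sensor world pos = (9, -2); dR² = 90
sL = 60/58 = 30/29
sR = 60/90 = 2/3
mL = 1·sL + 0·sR = 30/29
mR = 1/2·sL + -1·sR = -13/87

30/29 2/3 30/29 -13/87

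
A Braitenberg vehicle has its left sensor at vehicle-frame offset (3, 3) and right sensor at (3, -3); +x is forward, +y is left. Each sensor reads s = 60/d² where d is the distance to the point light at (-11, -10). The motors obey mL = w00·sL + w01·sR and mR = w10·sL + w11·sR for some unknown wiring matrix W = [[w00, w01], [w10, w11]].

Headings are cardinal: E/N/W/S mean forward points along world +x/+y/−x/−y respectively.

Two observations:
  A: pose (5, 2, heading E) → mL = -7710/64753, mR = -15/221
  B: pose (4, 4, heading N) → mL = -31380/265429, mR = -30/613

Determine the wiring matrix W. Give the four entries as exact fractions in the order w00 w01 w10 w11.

-1/2 -1/2 0 -1/2

obs A: pose=(5,2,E) → sL=30/293, sR=30/221, mL=-7710/64753, mR=-15/221
obs B: pose=(4,4,N) → sL=60/433, sR=60/613, mL=-31380/265429, mR=-30/613
sensor matrix S = [[30/293, 30/221], [60/433, 60/613]]; det S = -151048800/17187324037
solve [mL_A; mL_B] = S·[w00; w01] and [mR_A; mR_B] = S·[w10; w11]:
  w00 = -1/2, w01 = -1/2, w10 = 0, w11 = -1/2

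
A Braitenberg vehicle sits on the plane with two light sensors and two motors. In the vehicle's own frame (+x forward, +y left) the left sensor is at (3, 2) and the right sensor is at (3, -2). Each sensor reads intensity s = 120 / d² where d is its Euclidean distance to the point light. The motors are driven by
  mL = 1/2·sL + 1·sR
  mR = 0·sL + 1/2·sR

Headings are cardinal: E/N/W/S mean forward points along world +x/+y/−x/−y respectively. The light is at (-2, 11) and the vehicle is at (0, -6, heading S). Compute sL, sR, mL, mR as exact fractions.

15/52 3/10 231/520 3/20

left sensor world pos  = (2, -9); dL² = 416
right sensor world pos = (-2, -9); dR² = 400
sL = 120/416 = 15/52
sR = 120/400 = 3/10
mL = 1/2·sL + 1·sR = 231/520
mR = 0·sL + 1/2·sR = 3/20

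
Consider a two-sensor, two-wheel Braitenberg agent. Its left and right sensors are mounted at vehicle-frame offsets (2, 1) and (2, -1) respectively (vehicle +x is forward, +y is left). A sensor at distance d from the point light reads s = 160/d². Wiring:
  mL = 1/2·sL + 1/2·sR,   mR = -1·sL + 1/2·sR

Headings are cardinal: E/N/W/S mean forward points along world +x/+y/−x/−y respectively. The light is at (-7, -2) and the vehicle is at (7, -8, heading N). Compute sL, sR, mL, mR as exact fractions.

left sensor world pos  = (6, -6); dL² = 185
right sensor world pos = (8, -6); dR² = 241
sL = 160/185 = 32/37
sR = 160/241 = 160/241
mL = 1/2·sL + 1/2·sR = 6816/8917
mR = -1·sL + 1/2·sR = -4752/8917

32/37 160/241 6816/8917 -4752/8917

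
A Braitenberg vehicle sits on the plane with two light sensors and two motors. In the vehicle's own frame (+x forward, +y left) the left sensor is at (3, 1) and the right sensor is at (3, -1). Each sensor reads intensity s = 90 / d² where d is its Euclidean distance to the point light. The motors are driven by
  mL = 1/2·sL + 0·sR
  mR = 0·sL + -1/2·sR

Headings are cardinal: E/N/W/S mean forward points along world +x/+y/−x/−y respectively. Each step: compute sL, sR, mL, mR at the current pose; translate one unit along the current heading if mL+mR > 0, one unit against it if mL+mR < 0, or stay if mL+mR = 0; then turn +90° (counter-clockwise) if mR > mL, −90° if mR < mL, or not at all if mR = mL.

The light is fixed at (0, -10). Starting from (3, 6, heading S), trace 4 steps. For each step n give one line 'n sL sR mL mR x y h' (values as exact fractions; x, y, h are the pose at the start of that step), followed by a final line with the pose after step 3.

n=0: pose=(3,6,S); sL=18/37, sR=90/173; mL=9/37, mR=-45/173; mL+mR=-108/6401 → advance -1; mR−mL=-3222/6401 → turn -1·90°
n=1: pose=(3,7,W); sL=45/128, sR=5/18; mL=45/256, mR=-5/36; mL+mR=85/2304 → advance +1; mR−mL=-725/2304 → turn -1·90°
n=2: pose=(2,7,N); sL=90/401, sR=90/409; mL=45/401, mR=-45/409; mL+mR=360/164009 → advance +1; mR−mL=-36450/164009 → turn -1·90°
n=3: pose=(2,8,E); sL=45/193, sR=45/157; mL=45/386, mR=-45/314; mL+mR=-810/30301 → advance -1; mR−mL=-7875/30301 → turn -1·90°

0 18/37 90/173 9/37 -45/173 3 6 S
1 45/128 5/18 45/256 -5/36 3 7 W
2 90/401 90/409 45/401 -45/409 2 7 N
3 45/193 45/157 45/386 -45/314 2 8 E
final 1 8 S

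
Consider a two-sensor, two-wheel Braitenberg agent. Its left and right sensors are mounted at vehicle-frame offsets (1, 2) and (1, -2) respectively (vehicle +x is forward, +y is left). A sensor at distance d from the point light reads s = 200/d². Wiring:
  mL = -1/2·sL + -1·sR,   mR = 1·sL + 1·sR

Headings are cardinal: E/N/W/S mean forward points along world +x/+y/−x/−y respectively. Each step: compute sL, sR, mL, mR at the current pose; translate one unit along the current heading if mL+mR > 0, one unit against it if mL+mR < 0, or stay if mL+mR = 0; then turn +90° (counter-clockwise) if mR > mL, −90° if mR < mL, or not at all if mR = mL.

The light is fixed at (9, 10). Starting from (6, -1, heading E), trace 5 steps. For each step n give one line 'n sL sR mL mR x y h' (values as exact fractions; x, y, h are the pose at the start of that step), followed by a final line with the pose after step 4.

n=0: pose=(6,-1,E); sL=40/17, sR=200/173; mL=-6860/2941, mR=10320/2941; mL+mR=20/17 → advance +1; mR−mL=17180/2941 → turn +1·90°
n=1: pose=(7,-1,N); sL=50/29, sR=2; mL=-83/29, mR=108/29; mL+mR=25/29 → advance +1; mR−mL=191/29 → turn +1·90°
n=2: pose=(7,0,W); sL=200/153, sR=200/73; mL=-37900/11169, mR=45200/11169; mL+mR=100/153 → advance +1; mR−mL=27700/3723 → turn +1·90°
n=3: pose=(6,0,S); sL=100/61, sR=100/73; mL=-9750/4453, mR=13400/4453; mL+mR=50/61 → advance +1; mR−mL=23150/4453 → turn +1·90°
n=4: pose=(6,-1,E); sL=40/17, sR=200/173; mL=-6860/2941, mR=10320/2941; mL+mR=20/17 → advance +1; mR−mL=17180/2941 → turn +1·90°

0 40/17 200/173 -6860/2941 10320/2941 6 -1 E
1 50/29 2 -83/29 108/29 7 -1 N
2 200/153 200/73 -37900/11169 45200/11169 7 0 W
3 100/61 100/73 -9750/4453 13400/4453 6 0 S
4 40/17 200/173 -6860/2941 10320/2941 6 -1 E
final 7 -1 N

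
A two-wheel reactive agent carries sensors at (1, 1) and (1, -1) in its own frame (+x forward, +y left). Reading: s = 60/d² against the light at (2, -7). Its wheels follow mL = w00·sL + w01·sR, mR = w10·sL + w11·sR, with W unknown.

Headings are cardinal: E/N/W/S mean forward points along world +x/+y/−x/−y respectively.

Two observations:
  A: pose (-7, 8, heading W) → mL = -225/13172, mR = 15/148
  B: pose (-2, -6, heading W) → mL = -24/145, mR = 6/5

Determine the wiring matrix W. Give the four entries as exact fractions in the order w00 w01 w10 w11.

-1/2 1/2 1/2 0

obs A: pose=(-7,8,W) → sL=15/74, sR=15/89, mL=-225/13172, mR=15/148
obs B: pose=(-2,-6,W) → sL=12/5, sR=60/29, mL=-24/145, mR=6/5
sensor matrix S = [[15/74, 15/89], [12/5, 60/29]]; det S = 1422/95497
solve [mL_A; mL_B] = S·[w00; w01] and [mR_A; mR_B] = S·[w10; w11]:
  w00 = -1/2, w01 = 1/2, w10 = 1/2, w11 = 0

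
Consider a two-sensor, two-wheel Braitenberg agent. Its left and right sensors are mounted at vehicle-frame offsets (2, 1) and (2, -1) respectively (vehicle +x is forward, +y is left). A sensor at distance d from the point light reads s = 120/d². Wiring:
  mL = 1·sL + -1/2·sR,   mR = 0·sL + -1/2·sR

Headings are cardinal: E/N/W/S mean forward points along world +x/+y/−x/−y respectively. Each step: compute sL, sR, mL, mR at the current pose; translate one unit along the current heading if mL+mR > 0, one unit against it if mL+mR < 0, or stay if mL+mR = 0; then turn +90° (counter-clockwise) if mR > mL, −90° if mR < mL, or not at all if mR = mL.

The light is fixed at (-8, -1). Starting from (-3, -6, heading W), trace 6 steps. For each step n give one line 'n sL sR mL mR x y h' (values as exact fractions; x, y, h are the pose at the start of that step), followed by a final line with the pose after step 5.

0 8/3 24/5 4/15 -12/5 -3 -6 W
1 60/17 60/29 1230/493 -30/29 -2 -6 N
2 120/73 120/89 6300/6497 -60/89 -2 -5 E
3 6/5 5/3 11/30 -5/6 -1 -5 S
4 120/41 120/29 1020/1189 -60/29 -1 -4 W
5 12/5 60/41 342/205 -30/41 0 -4 N
final 0 -3 E

n=0: pose=(-3,-6,W); sL=8/3, sR=24/5; mL=4/15, mR=-12/5; mL+mR=-32/15 → advance -1; mR−mL=-8/3 → turn -1·90°
n=1: pose=(-2,-6,N); sL=60/17, sR=60/29; mL=1230/493, mR=-30/29; mL+mR=720/493 → advance +1; mR−mL=-60/17 → turn -1·90°
n=2: pose=(-2,-5,E); sL=120/73, sR=120/89; mL=6300/6497, mR=-60/89; mL+mR=1920/6497 → advance +1; mR−mL=-120/73 → turn -1·90°
n=3: pose=(-1,-5,S); sL=6/5, sR=5/3; mL=11/30, mR=-5/6; mL+mR=-7/15 → advance -1; mR−mL=-6/5 → turn -1·90°
n=4: pose=(-1,-4,W); sL=120/41, sR=120/29; mL=1020/1189, mR=-60/29; mL+mR=-1440/1189 → advance -1; mR−mL=-120/41 → turn -1·90°
n=5: pose=(0,-4,N); sL=12/5, sR=60/41; mL=342/205, mR=-30/41; mL+mR=192/205 → advance +1; mR−mL=-12/5 → turn -1·90°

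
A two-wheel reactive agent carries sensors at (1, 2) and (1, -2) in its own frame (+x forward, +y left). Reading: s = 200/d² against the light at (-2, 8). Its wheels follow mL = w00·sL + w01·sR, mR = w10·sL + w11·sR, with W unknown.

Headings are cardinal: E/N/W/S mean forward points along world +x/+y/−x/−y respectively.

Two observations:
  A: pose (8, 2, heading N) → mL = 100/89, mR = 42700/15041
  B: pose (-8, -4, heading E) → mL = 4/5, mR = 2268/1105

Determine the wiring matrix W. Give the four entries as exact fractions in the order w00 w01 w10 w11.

obs A: pose=(8,2,N) → sL=200/89, sR=200/169, mL=100/89, mR=42700/15041
obs B: pose=(-8,-4,E) → sL=8/5, sR=200/221, mL=4/5, mR=2268/1105
sensor matrix S = [[200/89, 200/169], [8/5, 200/221]]; det S = 35840/255697
solve [mL_A; mL_B] = S·[w00; w01] and [mR_A; mR_B] = S·[w10; w11]:
  w00 = 1/2, w01 = 0, w10 = 1, w11 = 1/2

1/2 0 1 1/2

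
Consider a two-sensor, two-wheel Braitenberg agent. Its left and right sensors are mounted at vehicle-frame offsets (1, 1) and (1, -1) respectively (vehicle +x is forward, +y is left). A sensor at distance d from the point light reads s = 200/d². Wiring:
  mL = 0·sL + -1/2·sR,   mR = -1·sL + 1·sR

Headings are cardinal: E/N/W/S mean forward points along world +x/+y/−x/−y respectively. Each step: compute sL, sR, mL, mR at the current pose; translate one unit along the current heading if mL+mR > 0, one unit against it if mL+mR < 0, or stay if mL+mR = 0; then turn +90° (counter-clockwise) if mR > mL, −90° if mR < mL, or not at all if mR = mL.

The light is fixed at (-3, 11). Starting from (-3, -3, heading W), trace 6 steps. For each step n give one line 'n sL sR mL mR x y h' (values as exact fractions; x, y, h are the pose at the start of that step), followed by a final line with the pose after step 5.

n=0: pose=(-3,-3,W); sL=100/113, sR=20/17; mL=-10/17, mR=560/1921; mL+mR=-570/1921 → advance -1; mR−mL=1690/1921 → turn +1·90°
n=1: pose=(-2,-3,S); sL=200/229, sR=8/9; mL=-4/9, mR=32/2061; mL+mR=-884/2061 → advance -1; mR−mL=316/687 → turn +1·90°
n=2: pose=(-2,-2,E); sL=50/37, sR=1; mL=-1/2, mR=-13/37; mL+mR=-63/74 → advance -1; mR−mL=11/74 → turn +1·90°
n=3: pose=(-3,-2,N); sL=40/29, sR=40/29; mL=-20/29, mR=0; mL+mR=-20/29 → advance -1; mR−mL=20/29 → turn +1·90°
n=4: pose=(-3,-3,W); sL=100/113, sR=20/17; mL=-10/17, mR=560/1921; mL+mR=-570/1921 → advance -1; mR−mL=1690/1921 → turn +1·90°
n=5: pose=(-2,-3,S); sL=200/229, sR=8/9; mL=-4/9, mR=32/2061; mL+mR=-884/2061 → advance -1; mR−mL=316/687 → turn +1·90°

0 100/113 20/17 -10/17 560/1921 -3 -3 W
1 200/229 8/9 -4/9 32/2061 -2 -3 S
2 50/37 1 -1/2 -13/37 -2 -2 E
3 40/29 40/29 -20/29 0 -3 -2 N
4 100/113 20/17 -10/17 560/1921 -3 -3 W
5 200/229 8/9 -4/9 32/2061 -2 -3 S
final -2 -2 E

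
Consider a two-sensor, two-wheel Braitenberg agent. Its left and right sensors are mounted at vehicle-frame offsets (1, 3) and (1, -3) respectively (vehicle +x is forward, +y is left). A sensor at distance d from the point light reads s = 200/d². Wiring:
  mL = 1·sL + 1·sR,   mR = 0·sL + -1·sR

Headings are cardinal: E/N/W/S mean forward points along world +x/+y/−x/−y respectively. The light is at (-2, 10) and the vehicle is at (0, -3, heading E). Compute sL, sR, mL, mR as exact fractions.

left sensor world pos  = (1, 0); dL² = 109
right sensor world pos = (1, -6); dR² = 265
sL = 200/109 = 200/109
sR = 200/265 = 40/53
mL = 1·sL + 1·sR = 14960/5777
mR = 0·sL + -1·sR = -40/53

200/109 40/53 14960/5777 -40/53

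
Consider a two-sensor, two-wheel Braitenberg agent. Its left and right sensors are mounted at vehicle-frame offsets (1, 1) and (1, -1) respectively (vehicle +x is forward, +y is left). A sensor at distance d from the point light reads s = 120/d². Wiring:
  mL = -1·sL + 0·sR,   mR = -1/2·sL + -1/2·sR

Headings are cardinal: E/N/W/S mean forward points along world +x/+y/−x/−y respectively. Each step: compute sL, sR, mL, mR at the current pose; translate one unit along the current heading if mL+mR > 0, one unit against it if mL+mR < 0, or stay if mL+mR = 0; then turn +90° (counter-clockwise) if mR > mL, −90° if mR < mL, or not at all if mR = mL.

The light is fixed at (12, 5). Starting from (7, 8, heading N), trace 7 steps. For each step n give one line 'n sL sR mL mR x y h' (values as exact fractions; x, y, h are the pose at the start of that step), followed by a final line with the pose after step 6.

0 30/13 15/4 -30/13 -315/104 7 8 N
1 24/5 120/17 -24/5 -504/85 7 7 E
2 60/13 12/5 -60/13 -228/65 6 7 S
3 120/41 120/29 -120/41 -4200/1189 6 8 E
4 3 30/17 -3 -81/34 5 8 S
5 120/61 8/3 -120/61 -424/183 5 9 E
6 60/29 4/3 -60/29 -148/87 4 9 S
final 4 10 E

n=0: pose=(7,8,N); sL=30/13, sR=15/4; mL=-30/13, mR=-315/104; mL+mR=-555/104 → advance -1; mR−mL=-75/104 → turn -1·90°
n=1: pose=(7,7,E); sL=24/5, sR=120/17; mL=-24/5, mR=-504/85; mL+mR=-912/85 → advance -1; mR−mL=-96/85 → turn -1·90°
n=2: pose=(6,7,S); sL=60/13, sR=12/5; mL=-60/13, mR=-228/65; mL+mR=-528/65 → advance -1; mR−mL=72/65 → turn +1·90°
n=3: pose=(6,8,E); sL=120/41, sR=120/29; mL=-120/41, mR=-4200/1189; mL+mR=-7680/1189 → advance -1; mR−mL=-720/1189 → turn -1·90°
n=4: pose=(5,8,S); sL=3, sR=30/17; mL=-3, mR=-81/34; mL+mR=-183/34 → advance -1; mR−mL=21/34 → turn +1·90°
n=5: pose=(5,9,E); sL=120/61, sR=8/3; mL=-120/61, mR=-424/183; mL+mR=-784/183 → advance -1; mR−mL=-64/183 → turn -1·90°
n=6: pose=(4,9,S); sL=60/29, sR=4/3; mL=-60/29, mR=-148/87; mL+mR=-328/87 → advance -1; mR−mL=32/87 → turn +1·90°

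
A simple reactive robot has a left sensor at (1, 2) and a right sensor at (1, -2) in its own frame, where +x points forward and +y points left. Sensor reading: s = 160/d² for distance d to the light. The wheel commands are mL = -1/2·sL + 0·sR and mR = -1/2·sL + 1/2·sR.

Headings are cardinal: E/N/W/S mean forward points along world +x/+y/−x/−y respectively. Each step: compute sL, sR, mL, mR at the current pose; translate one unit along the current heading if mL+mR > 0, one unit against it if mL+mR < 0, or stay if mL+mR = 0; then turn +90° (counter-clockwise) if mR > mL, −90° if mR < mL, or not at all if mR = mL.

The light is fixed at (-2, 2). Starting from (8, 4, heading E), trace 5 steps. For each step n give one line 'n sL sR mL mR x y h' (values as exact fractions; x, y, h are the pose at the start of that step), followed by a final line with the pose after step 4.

0 160/137 160/121 -80/137 1280/16577 8 4 E
1 80/29 16/13 -40/29 -288/377 7 4 N
2 32/13 160/73 -16/13 -128/949 7 3 W
3 10/9 5/2 -5/9 25/36 8 3 S
4 32/25 32/25 -16/25 0 8 2 E
final 7 2 N

n=0: pose=(8,4,E); sL=160/137, sR=160/121; mL=-80/137, mR=1280/16577; mL+mR=-8400/16577 → advance -1; mR−mL=80/121 → turn +1·90°
n=1: pose=(7,4,N); sL=80/29, sR=16/13; mL=-40/29, mR=-288/377; mL+mR=-808/377 → advance -1; mR−mL=8/13 → turn +1·90°
n=2: pose=(7,3,W); sL=32/13, sR=160/73; mL=-16/13, mR=-128/949; mL+mR=-1296/949 → advance -1; mR−mL=80/73 → turn +1·90°
n=3: pose=(8,3,S); sL=10/9, sR=5/2; mL=-5/9, mR=25/36; mL+mR=5/36 → advance +1; mR−mL=5/4 → turn +1·90°
n=4: pose=(8,2,E); sL=32/25, sR=32/25; mL=-16/25, mR=0; mL+mR=-16/25 → advance -1; mR−mL=16/25 → turn +1·90°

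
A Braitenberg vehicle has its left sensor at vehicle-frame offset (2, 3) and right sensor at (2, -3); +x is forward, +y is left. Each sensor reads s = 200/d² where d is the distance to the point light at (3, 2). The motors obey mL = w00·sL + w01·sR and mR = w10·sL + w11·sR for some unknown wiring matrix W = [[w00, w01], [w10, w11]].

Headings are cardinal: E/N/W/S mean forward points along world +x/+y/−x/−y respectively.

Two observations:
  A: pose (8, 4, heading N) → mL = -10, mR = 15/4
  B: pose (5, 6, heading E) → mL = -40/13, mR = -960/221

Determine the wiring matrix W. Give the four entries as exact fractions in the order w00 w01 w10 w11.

-1 0 1/2 -1/2

obs A: pose=(8,4,N) → sL=10, sR=5/2, mL=-10, mR=15/4
obs B: pose=(5,6,E) → sL=40/13, sR=200/17, mL=-40/13, mR=-960/221
sensor matrix S = [[10, 5/2], [40/13, 200/17]]; det S = 24300/221
solve [mL_A; mL_B] = S·[w00; w01] and [mR_A; mR_B] = S·[w10; w11]:
  w00 = -1, w01 = 0, w10 = 1/2, w11 = -1/2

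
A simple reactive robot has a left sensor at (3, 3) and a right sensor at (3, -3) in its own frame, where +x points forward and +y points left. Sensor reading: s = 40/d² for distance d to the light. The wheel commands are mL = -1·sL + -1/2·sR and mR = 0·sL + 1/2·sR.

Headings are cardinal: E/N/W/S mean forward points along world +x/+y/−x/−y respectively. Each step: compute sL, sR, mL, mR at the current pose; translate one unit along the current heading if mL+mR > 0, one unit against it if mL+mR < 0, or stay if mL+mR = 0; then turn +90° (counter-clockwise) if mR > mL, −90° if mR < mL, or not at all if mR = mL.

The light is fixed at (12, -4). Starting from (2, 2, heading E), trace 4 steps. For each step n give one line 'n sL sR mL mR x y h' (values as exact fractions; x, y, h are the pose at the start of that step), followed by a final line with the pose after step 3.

0 4/13 20/29 -246/377 10/29 2 2 E
1 40/277 8/29 -2268/8033 4/29 1 2 N
2 1/5 2/13 -18/65 1/13 1 1 W
3 40/53 40/173 -7980/9169 20/173 2 1 S
final 2 2 E

n=0: pose=(2,2,E); sL=4/13, sR=20/29; mL=-246/377, mR=10/29; mL+mR=-4/13 → advance -1; mR−mL=376/377 → turn +1·90°
n=1: pose=(1,2,N); sL=40/277, sR=8/29; mL=-2268/8033, mR=4/29; mL+mR=-40/277 → advance -1; mR−mL=3376/8033 → turn +1·90°
n=2: pose=(1,1,W); sL=1/5, sR=2/13; mL=-18/65, mR=1/13; mL+mR=-1/5 → advance -1; mR−mL=23/65 → turn +1·90°
n=3: pose=(2,1,S); sL=40/53, sR=40/173; mL=-7980/9169, mR=20/173; mL+mR=-40/53 → advance -1; mR−mL=9040/9169 → turn +1·90°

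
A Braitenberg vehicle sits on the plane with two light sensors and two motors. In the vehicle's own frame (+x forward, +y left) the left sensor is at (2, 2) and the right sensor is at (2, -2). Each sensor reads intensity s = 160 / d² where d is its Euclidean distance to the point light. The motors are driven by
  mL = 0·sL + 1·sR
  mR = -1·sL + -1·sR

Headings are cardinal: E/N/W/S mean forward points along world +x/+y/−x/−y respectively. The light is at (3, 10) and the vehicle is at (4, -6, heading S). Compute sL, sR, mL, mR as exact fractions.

160/333 32/65 32/65 -21056/21645

left sensor world pos  = (6, -8); dL² = 333
right sensor world pos = (2, -8); dR² = 325
sL = 160/333 = 160/333
sR = 160/325 = 32/65
mL = 0·sL + 1·sR = 32/65
mR = -1·sL + -1·sR = -21056/21645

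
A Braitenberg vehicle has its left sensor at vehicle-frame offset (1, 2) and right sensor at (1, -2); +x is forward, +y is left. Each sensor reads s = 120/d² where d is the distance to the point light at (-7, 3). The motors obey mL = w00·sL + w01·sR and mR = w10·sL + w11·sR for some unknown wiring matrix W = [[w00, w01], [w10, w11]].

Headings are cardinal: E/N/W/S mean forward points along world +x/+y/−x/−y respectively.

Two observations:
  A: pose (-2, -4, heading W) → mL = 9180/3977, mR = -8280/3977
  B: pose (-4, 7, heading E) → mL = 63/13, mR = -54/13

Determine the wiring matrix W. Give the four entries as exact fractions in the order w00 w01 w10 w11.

-1/2 1 -1/2 -1/2

obs A: pose=(-2,-4,W) → sL=120/97, sR=120/41, mL=9180/3977, mR=-8280/3977
obs B: pose=(-4,7,E) → sL=30/13, sR=6, mL=63/13, mR=-54/13
sensor matrix S = [[120/97, 120/41], [30/13, 6]]; det S = 34560/51701
solve [mL_A; mL_B] = S·[w00; w01] and [mR_A; mR_B] = S·[w10; w11]:
  w00 = -1/2, w01 = 1, w10 = -1/2, w11 = -1/2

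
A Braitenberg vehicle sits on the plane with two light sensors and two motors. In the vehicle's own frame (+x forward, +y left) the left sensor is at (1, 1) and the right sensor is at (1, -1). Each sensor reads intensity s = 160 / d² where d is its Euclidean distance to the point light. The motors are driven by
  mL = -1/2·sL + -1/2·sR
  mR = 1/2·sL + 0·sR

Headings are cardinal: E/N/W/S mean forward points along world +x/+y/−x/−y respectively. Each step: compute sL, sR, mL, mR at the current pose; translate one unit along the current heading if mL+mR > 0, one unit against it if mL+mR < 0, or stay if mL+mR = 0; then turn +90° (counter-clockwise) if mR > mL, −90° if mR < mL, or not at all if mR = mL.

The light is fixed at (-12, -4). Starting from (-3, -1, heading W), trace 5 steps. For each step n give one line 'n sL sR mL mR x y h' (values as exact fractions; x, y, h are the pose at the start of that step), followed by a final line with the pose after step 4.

0 40/17 2 -37/17 20/17 -3 -1 W
1 32/25 32/17 -672/425 16/25 -2 -1 S
2 80/73 16/13 -1104/949 40/73 -2 0 E
3 160/89 32/25 -3424/2225 80/89 -3 0 N
4 40/17 2 -37/17 20/17 -3 -1 W
final -2 -1 S

n=0: pose=(-3,-1,W); sL=40/17, sR=2; mL=-37/17, mR=20/17; mL+mR=-1 → advance -1; mR−mL=57/17 → turn +1·90°
n=1: pose=(-2,-1,S); sL=32/25, sR=32/17; mL=-672/425, mR=16/25; mL+mR=-16/17 → advance -1; mR−mL=944/425 → turn +1·90°
n=2: pose=(-2,0,E); sL=80/73, sR=16/13; mL=-1104/949, mR=40/73; mL+mR=-8/13 → advance -1; mR−mL=1624/949 → turn +1·90°
n=3: pose=(-3,0,N); sL=160/89, sR=32/25; mL=-3424/2225, mR=80/89; mL+mR=-16/25 → advance -1; mR−mL=5424/2225 → turn +1·90°
n=4: pose=(-3,-1,W); sL=40/17, sR=2; mL=-37/17, mR=20/17; mL+mR=-1 → advance -1; mR−mL=57/17 → turn +1·90°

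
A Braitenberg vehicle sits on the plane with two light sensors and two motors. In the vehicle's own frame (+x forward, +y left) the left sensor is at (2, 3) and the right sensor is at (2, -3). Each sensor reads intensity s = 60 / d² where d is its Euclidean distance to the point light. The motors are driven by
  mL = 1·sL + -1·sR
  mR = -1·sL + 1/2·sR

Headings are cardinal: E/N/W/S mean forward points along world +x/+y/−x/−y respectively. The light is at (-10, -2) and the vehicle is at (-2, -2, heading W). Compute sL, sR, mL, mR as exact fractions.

left sensor world pos  = (-4, -5); dL² = 45
right sensor world pos = (-4, 1); dR² = 45
sL = 60/45 = 4/3
sR = 60/45 = 4/3
mL = 1·sL + -1·sR = 0
mR = -1·sL + 1/2·sR = -2/3

4/3 4/3 0 -2/3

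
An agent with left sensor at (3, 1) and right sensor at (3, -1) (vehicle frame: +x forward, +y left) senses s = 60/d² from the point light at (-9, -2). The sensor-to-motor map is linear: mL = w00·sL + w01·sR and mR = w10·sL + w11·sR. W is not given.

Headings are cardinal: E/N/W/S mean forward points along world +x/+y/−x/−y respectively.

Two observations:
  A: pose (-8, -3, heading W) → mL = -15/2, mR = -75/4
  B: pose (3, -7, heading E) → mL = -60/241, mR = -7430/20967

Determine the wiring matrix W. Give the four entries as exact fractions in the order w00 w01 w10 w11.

-1 0 -1/2 -1

obs A: pose=(-8,-3,W) → sL=15/2, sR=15, mL=-15/2, mR=-75/4
obs B: pose=(3,-7,E) → sL=60/241, sR=20/87, mL=-60/241, mR=-7430/20967
sensor matrix S = [[15/2, 15], [60/241, 20/87]]; det S = -14050/6989
solve [mL_A; mL_B] = S·[w00; w01] and [mR_A; mR_B] = S·[w10; w11]:
  w00 = -1, w01 = 0, w10 = -1/2, w11 = -1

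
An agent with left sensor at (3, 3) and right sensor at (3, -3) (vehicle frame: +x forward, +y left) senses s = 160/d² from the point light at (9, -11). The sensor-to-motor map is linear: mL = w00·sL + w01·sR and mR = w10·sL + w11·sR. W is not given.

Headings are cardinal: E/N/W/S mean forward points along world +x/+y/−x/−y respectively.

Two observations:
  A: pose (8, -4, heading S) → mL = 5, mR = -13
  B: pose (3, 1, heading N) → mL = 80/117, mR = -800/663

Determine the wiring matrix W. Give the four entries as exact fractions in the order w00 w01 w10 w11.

0 1 -1 -1

obs A: pose=(8,-4,S) → sL=8, sR=5, mL=5, mR=-13
obs B: pose=(3,1,N) → sL=80/153, sR=80/117, mL=80/117, mR=-800/663
sensor matrix S = [[8, 5], [80/153, 80/117]]; det S = 5680/1989
solve [mL_A; mL_B] = S·[w00; w01] and [mR_A; mR_B] = S·[w10; w11]:
  w00 = 0, w01 = 1, w10 = -1, w11 = -1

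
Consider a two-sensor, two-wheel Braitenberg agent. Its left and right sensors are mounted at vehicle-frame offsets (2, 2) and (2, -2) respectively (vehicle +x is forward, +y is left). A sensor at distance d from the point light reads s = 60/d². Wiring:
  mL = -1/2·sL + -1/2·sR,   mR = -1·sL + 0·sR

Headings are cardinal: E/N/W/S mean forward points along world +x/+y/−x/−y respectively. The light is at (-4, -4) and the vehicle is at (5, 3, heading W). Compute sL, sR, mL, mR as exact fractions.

30/37 6/13 -306/481 -30/37

left sensor world pos  = (3, 1); dL² = 74
right sensor world pos = (3, 5); dR² = 130
sL = 60/74 = 30/37
sR = 60/130 = 6/13
mL = -1/2·sL + -1/2·sR = -306/481
mR = -1·sL + 0·sR = -30/37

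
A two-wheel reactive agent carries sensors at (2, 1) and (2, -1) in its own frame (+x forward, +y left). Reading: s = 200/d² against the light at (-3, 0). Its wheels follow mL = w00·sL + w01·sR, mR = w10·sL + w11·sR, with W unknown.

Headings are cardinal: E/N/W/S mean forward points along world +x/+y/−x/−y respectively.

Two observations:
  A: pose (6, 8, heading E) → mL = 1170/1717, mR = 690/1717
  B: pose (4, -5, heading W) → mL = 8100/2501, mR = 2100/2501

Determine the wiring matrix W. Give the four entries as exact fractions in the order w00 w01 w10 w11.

obs A: pose=(6,8,E) → sL=100/101, sR=20/17, mL=1170/1717, mR=690/1717
obs B: pose=(4,-5,W) → sL=200/61, sR=200/41, mL=8100/2501, mR=2100/2501
sensor matrix S = [[100/101, 20/17], [200/61, 200/41]]; det S = 4176000/4294217
solve [mL_A; mL_B] = S·[w00; w01] and [mR_A; mR_B] = S·[w10; w11]:
  w00 = -1/2, w01 = 1, w10 = 1, w11 = -1/2

-1/2 1 1 -1/2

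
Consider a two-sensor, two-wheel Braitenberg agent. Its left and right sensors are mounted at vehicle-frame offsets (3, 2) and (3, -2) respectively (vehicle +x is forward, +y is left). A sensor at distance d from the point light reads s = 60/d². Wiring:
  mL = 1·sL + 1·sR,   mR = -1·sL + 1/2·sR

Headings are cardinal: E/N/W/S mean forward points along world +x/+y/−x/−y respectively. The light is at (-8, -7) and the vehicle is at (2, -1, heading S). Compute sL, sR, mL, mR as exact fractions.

20/51 60/73 4520/3723 70/3723

left sensor world pos  = (4, -4); dL² = 153
right sensor world pos = (0, -4); dR² = 73
sL = 60/153 = 20/51
sR = 60/73 = 60/73
mL = 1·sL + 1·sR = 4520/3723
mR = -1·sL + 1/2·sR = 70/3723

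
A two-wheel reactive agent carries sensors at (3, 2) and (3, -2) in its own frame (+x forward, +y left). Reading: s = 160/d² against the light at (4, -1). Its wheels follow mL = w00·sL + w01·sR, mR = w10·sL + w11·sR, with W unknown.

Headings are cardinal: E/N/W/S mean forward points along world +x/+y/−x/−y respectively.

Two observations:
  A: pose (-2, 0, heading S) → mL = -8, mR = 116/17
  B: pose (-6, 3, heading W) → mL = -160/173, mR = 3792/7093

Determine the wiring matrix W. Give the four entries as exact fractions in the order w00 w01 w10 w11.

obs A: pose=(-2,0,S) → sL=8, sR=40/17, mL=-8, mR=116/17
obs B: pose=(-6,3,W) → sL=160/173, sR=32/41, mL=-160/173, mR=3792/7093
sensor matrix S = [[8, 40/17], [160/173, 32/41]]; det S = 490496/120581
solve [mL_A; mL_B] = S·[w00; w01] and [mR_A; mR_B] = S·[w10; w11]:
  w00 = -1, w01 = 0, w10 = 1, w11 = -1/2

-1 0 1 -1/2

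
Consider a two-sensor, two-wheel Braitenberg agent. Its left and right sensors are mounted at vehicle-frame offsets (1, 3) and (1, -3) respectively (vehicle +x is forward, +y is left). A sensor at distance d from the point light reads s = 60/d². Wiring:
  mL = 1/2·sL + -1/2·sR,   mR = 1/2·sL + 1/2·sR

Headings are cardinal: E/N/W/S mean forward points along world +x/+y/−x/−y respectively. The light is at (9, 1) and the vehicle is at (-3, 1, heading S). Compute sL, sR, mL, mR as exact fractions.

left sensor world pos  = (0, 0); dL² = 82
right sensor world pos = (-6, 0); dR² = 226
sL = 60/82 = 30/41
sR = 60/226 = 30/113
mL = 1/2·sL + -1/2·sR = 1080/4633
mR = 1/2·sL + 1/2·sR = 2310/4633

30/41 30/113 1080/4633 2310/4633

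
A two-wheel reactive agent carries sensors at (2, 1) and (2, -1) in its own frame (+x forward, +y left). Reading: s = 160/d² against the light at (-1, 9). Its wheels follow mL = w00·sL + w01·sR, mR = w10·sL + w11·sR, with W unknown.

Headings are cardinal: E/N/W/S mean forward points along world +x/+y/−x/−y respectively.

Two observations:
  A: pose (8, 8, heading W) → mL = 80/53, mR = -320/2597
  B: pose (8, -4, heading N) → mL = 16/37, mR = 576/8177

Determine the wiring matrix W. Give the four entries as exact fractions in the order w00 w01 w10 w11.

obs A: pose=(8,8,W) → sL=160/53, sR=160/49, mL=80/53, mR=-320/2597
obs B: pose=(8,-4,N) → sL=32/37, sR=160/221, mL=16/37, mR=576/8177
sensor matrix S = [[160/53, 160/49], [32/37, 160/221]]; det S = -13557760/21235669
solve [mL_A; mL_B] = S·[w00; w01] and [mR_A; mR_B] = S·[w10; w11]:
  w00 = 1/2, w01 = 0, w10 = 1/2, w11 = -1/2

1/2 0 1/2 -1/2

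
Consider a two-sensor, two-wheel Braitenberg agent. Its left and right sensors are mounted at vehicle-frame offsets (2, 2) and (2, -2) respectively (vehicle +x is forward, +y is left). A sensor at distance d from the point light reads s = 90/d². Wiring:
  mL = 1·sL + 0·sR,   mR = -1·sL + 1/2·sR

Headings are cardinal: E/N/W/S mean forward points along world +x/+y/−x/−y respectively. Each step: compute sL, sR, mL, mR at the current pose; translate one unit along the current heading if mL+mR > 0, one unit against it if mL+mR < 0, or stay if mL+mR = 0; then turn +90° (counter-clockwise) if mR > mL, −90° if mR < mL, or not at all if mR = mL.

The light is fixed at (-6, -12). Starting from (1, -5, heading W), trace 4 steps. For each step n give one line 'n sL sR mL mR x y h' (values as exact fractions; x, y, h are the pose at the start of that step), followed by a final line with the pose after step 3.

0 9/5 45/53 9/5 -729/530 1 -5 W
1 90/97 18/29 90/97 -1737/2813 0 -5 N
2 45/82 9/10 45/82 -81/820 0 -4 E
3 10/13 90/61 10/13 -25/793 1 -4 S
final 1 -5 W

n=0: pose=(1,-5,W); sL=9/5, sR=45/53; mL=9/5, mR=-729/530; mL+mR=45/106 → advance +1; mR−mL=-1683/530 → turn -1·90°
n=1: pose=(0,-5,N); sL=90/97, sR=18/29; mL=90/97, mR=-1737/2813; mL+mR=9/29 → advance +1; mR−mL=-4347/2813 → turn -1·90°
n=2: pose=(0,-4,E); sL=45/82, sR=9/10; mL=45/82, mR=-81/820; mL+mR=9/20 → advance +1; mR−mL=-531/820 → turn -1·90°
n=3: pose=(1,-4,S); sL=10/13, sR=90/61; mL=10/13, mR=-25/793; mL+mR=45/61 → advance +1; mR−mL=-635/793 → turn -1·90°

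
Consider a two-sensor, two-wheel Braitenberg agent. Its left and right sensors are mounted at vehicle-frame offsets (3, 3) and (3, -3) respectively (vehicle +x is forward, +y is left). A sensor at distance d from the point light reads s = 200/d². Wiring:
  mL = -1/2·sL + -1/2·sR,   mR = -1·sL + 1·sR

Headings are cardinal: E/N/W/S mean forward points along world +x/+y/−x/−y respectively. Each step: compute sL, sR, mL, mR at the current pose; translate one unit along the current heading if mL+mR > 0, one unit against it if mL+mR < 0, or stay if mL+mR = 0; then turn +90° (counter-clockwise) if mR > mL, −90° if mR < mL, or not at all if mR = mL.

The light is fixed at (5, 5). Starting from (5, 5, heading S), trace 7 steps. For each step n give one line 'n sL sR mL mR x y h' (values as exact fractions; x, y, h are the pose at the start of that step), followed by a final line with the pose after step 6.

n=0: pose=(5,5,S); sL=100/9, sR=100/9; mL=-100/9, mR=0; mL+mR=-100/9 → advance -1; mR−mL=100/9 → turn +1·90°
n=1: pose=(5,6,E); sL=8, sR=200/13; mL=-152/13, mR=96/13; mL+mR=-56/13 → advance -1; mR−mL=248/13 → turn +1·90°
n=2: pose=(4,6,N); sL=25/4, sR=10; mL=-65/8, mR=15/4; mL+mR=-35/8 → advance -1; mR−mL=95/8 → turn +1·90°
n=3: pose=(4,5,W); sL=8, sR=8; mL=-8, mR=0; mL+mR=-8 → advance -1; mR−mL=8 → turn +1·90°
n=4: pose=(5,5,S); sL=100/9, sR=100/9; mL=-100/9, mR=0; mL+mR=-100/9 → advance -1; mR−mL=100/9 → turn +1·90°
n=5: pose=(5,6,E); sL=8, sR=200/13; mL=-152/13, mR=96/13; mL+mR=-56/13 → advance -1; mR−mL=248/13 → turn +1·90°
n=6: pose=(4,6,N); sL=25/4, sR=10; mL=-65/8, mR=15/4; mL+mR=-35/8 → advance -1; mR−mL=95/8 → turn +1·90°

0 100/9 100/9 -100/9 0 5 5 S
1 8 200/13 -152/13 96/13 5 6 E
2 25/4 10 -65/8 15/4 4 6 N
3 8 8 -8 0 4 5 W
4 100/9 100/9 -100/9 0 5 5 S
5 8 200/13 -152/13 96/13 5 6 E
6 25/4 10 -65/8 15/4 4 6 N
final 4 5 W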